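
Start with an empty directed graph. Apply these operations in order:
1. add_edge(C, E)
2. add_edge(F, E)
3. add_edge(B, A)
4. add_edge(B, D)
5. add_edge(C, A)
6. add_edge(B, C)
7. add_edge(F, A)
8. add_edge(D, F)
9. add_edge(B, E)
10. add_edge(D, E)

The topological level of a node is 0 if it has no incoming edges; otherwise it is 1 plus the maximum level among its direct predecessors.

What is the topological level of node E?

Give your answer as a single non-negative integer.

Answer: 3

Derivation:
Op 1: add_edge(C, E). Edges now: 1
Op 2: add_edge(F, E). Edges now: 2
Op 3: add_edge(B, A). Edges now: 3
Op 4: add_edge(B, D). Edges now: 4
Op 5: add_edge(C, A). Edges now: 5
Op 6: add_edge(B, C). Edges now: 6
Op 7: add_edge(F, A). Edges now: 7
Op 8: add_edge(D, F). Edges now: 8
Op 9: add_edge(B, E). Edges now: 9
Op 10: add_edge(D, E). Edges now: 10
Compute levels (Kahn BFS):
  sources (in-degree 0): B
  process B: level=0
    B->A: in-degree(A)=2, level(A)>=1
    B->C: in-degree(C)=0, level(C)=1, enqueue
    B->D: in-degree(D)=0, level(D)=1, enqueue
    B->E: in-degree(E)=3, level(E)>=1
  process C: level=1
    C->A: in-degree(A)=1, level(A)>=2
    C->E: in-degree(E)=2, level(E)>=2
  process D: level=1
    D->E: in-degree(E)=1, level(E)>=2
    D->F: in-degree(F)=0, level(F)=2, enqueue
  process F: level=2
    F->A: in-degree(A)=0, level(A)=3, enqueue
    F->E: in-degree(E)=0, level(E)=3, enqueue
  process A: level=3
  process E: level=3
All levels: A:3, B:0, C:1, D:1, E:3, F:2
level(E) = 3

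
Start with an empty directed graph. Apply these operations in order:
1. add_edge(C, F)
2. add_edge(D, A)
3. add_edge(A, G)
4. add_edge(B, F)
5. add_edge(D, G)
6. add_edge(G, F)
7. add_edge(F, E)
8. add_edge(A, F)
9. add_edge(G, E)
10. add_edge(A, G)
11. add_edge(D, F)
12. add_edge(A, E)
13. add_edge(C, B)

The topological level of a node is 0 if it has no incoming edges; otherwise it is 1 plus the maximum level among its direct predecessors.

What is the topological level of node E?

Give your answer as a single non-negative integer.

Op 1: add_edge(C, F). Edges now: 1
Op 2: add_edge(D, A). Edges now: 2
Op 3: add_edge(A, G). Edges now: 3
Op 4: add_edge(B, F). Edges now: 4
Op 5: add_edge(D, G). Edges now: 5
Op 6: add_edge(G, F). Edges now: 6
Op 7: add_edge(F, E). Edges now: 7
Op 8: add_edge(A, F). Edges now: 8
Op 9: add_edge(G, E). Edges now: 9
Op 10: add_edge(A, G) (duplicate, no change). Edges now: 9
Op 11: add_edge(D, F). Edges now: 10
Op 12: add_edge(A, E). Edges now: 11
Op 13: add_edge(C, B). Edges now: 12
Compute levels (Kahn BFS):
  sources (in-degree 0): C, D
  process C: level=0
    C->B: in-degree(B)=0, level(B)=1, enqueue
    C->F: in-degree(F)=4, level(F)>=1
  process D: level=0
    D->A: in-degree(A)=0, level(A)=1, enqueue
    D->F: in-degree(F)=3, level(F)>=1
    D->G: in-degree(G)=1, level(G)>=1
  process B: level=1
    B->F: in-degree(F)=2, level(F)>=2
  process A: level=1
    A->E: in-degree(E)=2, level(E)>=2
    A->F: in-degree(F)=1, level(F)>=2
    A->G: in-degree(G)=0, level(G)=2, enqueue
  process G: level=2
    G->E: in-degree(E)=1, level(E)>=3
    G->F: in-degree(F)=0, level(F)=3, enqueue
  process F: level=3
    F->E: in-degree(E)=0, level(E)=4, enqueue
  process E: level=4
All levels: A:1, B:1, C:0, D:0, E:4, F:3, G:2
level(E) = 4

Answer: 4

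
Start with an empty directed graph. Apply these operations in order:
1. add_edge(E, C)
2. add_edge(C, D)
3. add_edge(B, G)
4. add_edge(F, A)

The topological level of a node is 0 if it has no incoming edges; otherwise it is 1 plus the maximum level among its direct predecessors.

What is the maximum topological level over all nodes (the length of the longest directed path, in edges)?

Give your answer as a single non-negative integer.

Answer: 2

Derivation:
Op 1: add_edge(E, C). Edges now: 1
Op 2: add_edge(C, D). Edges now: 2
Op 3: add_edge(B, G). Edges now: 3
Op 4: add_edge(F, A). Edges now: 4
Compute levels (Kahn BFS):
  sources (in-degree 0): B, E, F
  process B: level=0
    B->G: in-degree(G)=0, level(G)=1, enqueue
  process E: level=0
    E->C: in-degree(C)=0, level(C)=1, enqueue
  process F: level=0
    F->A: in-degree(A)=0, level(A)=1, enqueue
  process G: level=1
  process C: level=1
    C->D: in-degree(D)=0, level(D)=2, enqueue
  process A: level=1
  process D: level=2
All levels: A:1, B:0, C:1, D:2, E:0, F:0, G:1
max level = 2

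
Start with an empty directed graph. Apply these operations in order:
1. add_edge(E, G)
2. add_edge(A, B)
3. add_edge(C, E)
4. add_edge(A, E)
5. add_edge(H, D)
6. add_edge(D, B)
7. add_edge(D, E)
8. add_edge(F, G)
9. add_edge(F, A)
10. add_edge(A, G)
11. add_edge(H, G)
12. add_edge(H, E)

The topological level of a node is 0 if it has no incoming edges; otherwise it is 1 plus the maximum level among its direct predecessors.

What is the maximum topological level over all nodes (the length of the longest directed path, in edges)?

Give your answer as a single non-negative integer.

Op 1: add_edge(E, G). Edges now: 1
Op 2: add_edge(A, B). Edges now: 2
Op 3: add_edge(C, E). Edges now: 3
Op 4: add_edge(A, E). Edges now: 4
Op 5: add_edge(H, D). Edges now: 5
Op 6: add_edge(D, B). Edges now: 6
Op 7: add_edge(D, E). Edges now: 7
Op 8: add_edge(F, G). Edges now: 8
Op 9: add_edge(F, A). Edges now: 9
Op 10: add_edge(A, G). Edges now: 10
Op 11: add_edge(H, G). Edges now: 11
Op 12: add_edge(H, E). Edges now: 12
Compute levels (Kahn BFS):
  sources (in-degree 0): C, F, H
  process C: level=0
    C->E: in-degree(E)=3, level(E)>=1
  process F: level=0
    F->A: in-degree(A)=0, level(A)=1, enqueue
    F->G: in-degree(G)=3, level(G)>=1
  process H: level=0
    H->D: in-degree(D)=0, level(D)=1, enqueue
    H->E: in-degree(E)=2, level(E)>=1
    H->G: in-degree(G)=2, level(G)>=1
  process A: level=1
    A->B: in-degree(B)=1, level(B)>=2
    A->E: in-degree(E)=1, level(E)>=2
    A->G: in-degree(G)=1, level(G)>=2
  process D: level=1
    D->B: in-degree(B)=0, level(B)=2, enqueue
    D->E: in-degree(E)=0, level(E)=2, enqueue
  process B: level=2
  process E: level=2
    E->G: in-degree(G)=0, level(G)=3, enqueue
  process G: level=3
All levels: A:1, B:2, C:0, D:1, E:2, F:0, G:3, H:0
max level = 3

Answer: 3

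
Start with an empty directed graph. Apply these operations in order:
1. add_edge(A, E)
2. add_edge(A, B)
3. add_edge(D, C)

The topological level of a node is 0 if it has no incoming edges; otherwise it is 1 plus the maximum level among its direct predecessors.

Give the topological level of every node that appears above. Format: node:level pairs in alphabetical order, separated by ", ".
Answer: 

Op 1: add_edge(A, E). Edges now: 1
Op 2: add_edge(A, B). Edges now: 2
Op 3: add_edge(D, C). Edges now: 3
Compute levels (Kahn BFS):
  sources (in-degree 0): A, D
  process A: level=0
    A->B: in-degree(B)=0, level(B)=1, enqueue
    A->E: in-degree(E)=0, level(E)=1, enqueue
  process D: level=0
    D->C: in-degree(C)=0, level(C)=1, enqueue
  process B: level=1
  process E: level=1
  process C: level=1
All levels: A:0, B:1, C:1, D:0, E:1

Answer: A:0, B:1, C:1, D:0, E:1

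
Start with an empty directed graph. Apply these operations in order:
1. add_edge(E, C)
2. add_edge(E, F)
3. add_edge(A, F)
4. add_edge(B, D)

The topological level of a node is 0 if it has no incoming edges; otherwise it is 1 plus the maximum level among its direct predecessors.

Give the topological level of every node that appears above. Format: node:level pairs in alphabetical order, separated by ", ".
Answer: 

Op 1: add_edge(E, C). Edges now: 1
Op 2: add_edge(E, F). Edges now: 2
Op 3: add_edge(A, F). Edges now: 3
Op 4: add_edge(B, D). Edges now: 4
Compute levels (Kahn BFS):
  sources (in-degree 0): A, B, E
  process A: level=0
    A->F: in-degree(F)=1, level(F)>=1
  process B: level=0
    B->D: in-degree(D)=0, level(D)=1, enqueue
  process E: level=0
    E->C: in-degree(C)=0, level(C)=1, enqueue
    E->F: in-degree(F)=0, level(F)=1, enqueue
  process D: level=1
  process C: level=1
  process F: level=1
All levels: A:0, B:0, C:1, D:1, E:0, F:1

Answer: A:0, B:0, C:1, D:1, E:0, F:1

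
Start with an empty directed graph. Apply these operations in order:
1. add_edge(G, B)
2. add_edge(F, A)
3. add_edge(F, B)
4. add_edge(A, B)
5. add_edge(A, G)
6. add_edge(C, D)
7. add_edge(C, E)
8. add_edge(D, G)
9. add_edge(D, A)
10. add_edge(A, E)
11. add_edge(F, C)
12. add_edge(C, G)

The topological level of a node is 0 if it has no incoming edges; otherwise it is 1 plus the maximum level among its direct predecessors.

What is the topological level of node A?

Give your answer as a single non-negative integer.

Op 1: add_edge(G, B). Edges now: 1
Op 2: add_edge(F, A). Edges now: 2
Op 3: add_edge(F, B). Edges now: 3
Op 4: add_edge(A, B). Edges now: 4
Op 5: add_edge(A, G). Edges now: 5
Op 6: add_edge(C, D). Edges now: 6
Op 7: add_edge(C, E). Edges now: 7
Op 8: add_edge(D, G). Edges now: 8
Op 9: add_edge(D, A). Edges now: 9
Op 10: add_edge(A, E). Edges now: 10
Op 11: add_edge(F, C). Edges now: 11
Op 12: add_edge(C, G). Edges now: 12
Compute levels (Kahn BFS):
  sources (in-degree 0): F
  process F: level=0
    F->A: in-degree(A)=1, level(A)>=1
    F->B: in-degree(B)=2, level(B)>=1
    F->C: in-degree(C)=0, level(C)=1, enqueue
  process C: level=1
    C->D: in-degree(D)=0, level(D)=2, enqueue
    C->E: in-degree(E)=1, level(E)>=2
    C->G: in-degree(G)=2, level(G)>=2
  process D: level=2
    D->A: in-degree(A)=0, level(A)=3, enqueue
    D->G: in-degree(G)=1, level(G)>=3
  process A: level=3
    A->B: in-degree(B)=1, level(B)>=4
    A->E: in-degree(E)=0, level(E)=4, enqueue
    A->G: in-degree(G)=0, level(G)=4, enqueue
  process E: level=4
  process G: level=4
    G->B: in-degree(B)=0, level(B)=5, enqueue
  process B: level=5
All levels: A:3, B:5, C:1, D:2, E:4, F:0, G:4
level(A) = 3

Answer: 3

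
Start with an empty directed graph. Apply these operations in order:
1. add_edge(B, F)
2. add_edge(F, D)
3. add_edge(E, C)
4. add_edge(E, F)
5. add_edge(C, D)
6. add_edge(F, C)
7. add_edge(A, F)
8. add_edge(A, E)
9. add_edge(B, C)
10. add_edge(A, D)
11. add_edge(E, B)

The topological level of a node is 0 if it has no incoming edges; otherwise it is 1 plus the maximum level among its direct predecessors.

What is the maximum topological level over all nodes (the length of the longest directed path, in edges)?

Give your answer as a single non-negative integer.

Answer: 5

Derivation:
Op 1: add_edge(B, F). Edges now: 1
Op 2: add_edge(F, D). Edges now: 2
Op 3: add_edge(E, C). Edges now: 3
Op 4: add_edge(E, F). Edges now: 4
Op 5: add_edge(C, D). Edges now: 5
Op 6: add_edge(F, C). Edges now: 6
Op 7: add_edge(A, F). Edges now: 7
Op 8: add_edge(A, E). Edges now: 8
Op 9: add_edge(B, C). Edges now: 9
Op 10: add_edge(A, D). Edges now: 10
Op 11: add_edge(E, B). Edges now: 11
Compute levels (Kahn BFS):
  sources (in-degree 0): A
  process A: level=0
    A->D: in-degree(D)=2, level(D)>=1
    A->E: in-degree(E)=0, level(E)=1, enqueue
    A->F: in-degree(F)=2, level(F)>=1
  process E: level=1
    E->B: in-degree(B)=0, level(B)=2, enqueue
    E->C: in-degree(C)=2, level(C)>=2
    E->F: in-degree(F)=1, level(F)>=2
  process B: level=2
    B->C: in-degree(C)=1, level(C)>=3
    B->F: in-degree(F)=0, level(F)=3, enqueue
  process F: level=3
    F->C: in-degree(C)=0, level(C)=4, enqueue
    F->D: in-degree(D)=1, level(D)>=4
  process C: level=4
    C->D: in-degree(D)=0, level(D)=5, enqueue
  process D: level=5
All levels: A:0, B:2, C:4, D:5, E:1, F:3
max level = 5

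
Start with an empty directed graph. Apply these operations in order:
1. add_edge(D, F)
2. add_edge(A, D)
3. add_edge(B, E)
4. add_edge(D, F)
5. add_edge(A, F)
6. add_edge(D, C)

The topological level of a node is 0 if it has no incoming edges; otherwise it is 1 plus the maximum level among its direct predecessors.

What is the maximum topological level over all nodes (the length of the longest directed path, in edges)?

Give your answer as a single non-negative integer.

Answer: 2

Derivation:
Op 1: add_edge(D, F). Edges now: 1
Op 2: add_edge(A, D). Edges now: 2
Op 3: add_edge(B, E). Edges now: 3
Op 4: add_edge(D, F) (duplicate, no change). Edges now: 3
Op 5: add_edge(A, F). Edges now: 4
Op 6: add_edge(D, C). Edges now: 5
Compute levels (Kahn BFS):
  sources (in-degree 0): A, B
  process A: level=0
    A->D: in-degree(D)=0, level(D)=1, enqueue
    A->F: in-degree(F)=1, level(F)>=1
  process B: level=0
    B->E: in-degree(E)=0, level(E)=1, enqueue
  process D: level=1
    D->C: in-degree(C)=0, level(C)=2, enqueue
    D->F: in-degree(F)=0, level(F)=2, enqueue
  process E: level=1
  process C: level=2
  process F: level=2
All levels: A:0, B:0, C:2, D:1, E:1, F:2
max level = 2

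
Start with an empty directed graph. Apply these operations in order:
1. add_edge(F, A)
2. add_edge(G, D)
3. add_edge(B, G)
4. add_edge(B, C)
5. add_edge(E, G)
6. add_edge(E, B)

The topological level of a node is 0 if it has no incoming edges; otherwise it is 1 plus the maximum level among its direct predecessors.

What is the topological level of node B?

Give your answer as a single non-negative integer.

Op 1: add_edge(F, A). Edges now: 1
Op 2: add_edge(G, D). Edges now: 2
Op 3: add_edge(B, G). Edges now: 3
Op 4: add_edge(B, C). Edges now: 4
Op 5: add_edge(E, G). Edges now: 5
Op 6: add_edge(E, B). Edges now: 6
Compute levels (Kahn BFS):
  sources (in-degree 0): E, F
  process E: level=0
    E->B: in-degree(B)=0, level(B)=1, enqueue
    E->G: in-degree(G)=1, level(G)>=1
  process F: level=0
    F->A: in-degree(A)=0, level(A)=1, enqueue
  process B: level=1
    B->C: in-degree(C)=0, level(C)=2, enqueue
    B->G: in-degree(G)=0, level(G)=2, enqueue
  process A: level=1
  process C: level=2
  process G: level=2
    G->D: in-degree(D)=0, level(D)=3, enqueue
  process D: level=3
All levels: A:1, B:1, C:2, D:3, E:0, F:0, G:2
level(B) = 1

Answer: 1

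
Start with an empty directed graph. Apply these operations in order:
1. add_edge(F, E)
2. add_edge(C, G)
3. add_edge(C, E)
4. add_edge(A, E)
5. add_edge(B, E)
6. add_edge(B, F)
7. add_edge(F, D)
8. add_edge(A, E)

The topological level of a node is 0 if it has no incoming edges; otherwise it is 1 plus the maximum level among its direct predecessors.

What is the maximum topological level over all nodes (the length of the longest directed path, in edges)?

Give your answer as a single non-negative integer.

Op 1: add_edge(F, E). Edges now: 1
Op 2: add_edge(C, G). Edges now: 2
Op 3: add_edge(C, E). Edges now: 3
Op 4: add_edge(A, E). Edges now: 4
Op 5: add_edge(B, E). Edges now: 5
Op 6: add_edge(B, F). Edges now: 6
Op 7: add_edge(F, D). Edges now: 7
Op 8: add_edge(A, E) (duplicate, no change). Edges now: 7
Compute levels (Kahn BFS):
  sources (in-degree 0): A, B, C
  process A: level=0
    A->E: in-degree(E)=3, level(E)>=1
  process B: level=0
    B->E: in-degree(E)=2, level(E)>=1
    B->F: in-degree(F)=0, level(F)=1, enqueue
  process C: level=0
    C->E: in-degree(E)=1, level(E)>=1
    C->G: in-degree(G)=0, level(G)=1, enqueue
  process F: level=1
    F->D: in-degree(D)=0, level(D)=2, enqueue
    F->E: in-degree(E)=0, level(E)=2, enqueue
  process G: level=1
  process D: level=2
  process E: level=2
All levels: A:0, B:0, C:0, D:2, E:2, F:1, G:1
max level = 2

Answer: 2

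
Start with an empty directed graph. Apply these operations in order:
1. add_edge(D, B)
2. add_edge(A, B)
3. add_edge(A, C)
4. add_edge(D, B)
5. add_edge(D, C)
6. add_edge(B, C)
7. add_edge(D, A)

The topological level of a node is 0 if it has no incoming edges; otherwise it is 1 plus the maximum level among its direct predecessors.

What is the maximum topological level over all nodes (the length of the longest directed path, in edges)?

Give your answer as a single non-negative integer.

Op 1: add_edge(D, B). Edges now: 1
Op 2: add_edge(A, B). Edges now: 2
Op 3: add_edge(A, C). Edges now: 3
Op 4: add_edge(D, B) (duplicate, no change). Edges now: 3
Op 5: add_edge(D, C). Edges now: 4
Op 6: add_edge(B, C). Edges now: 5
Op 7: add_edge(D, A). Edges now: 6
Compute levels (Kahn BFS):
  sources (in-degree 0): D
  process D: level=0
    D->A: in-degree(A)=0, level(A)=1, enqueue
    D->B: in-degree(B)=1, level(B)>=1
    D->C: in-degree(C)=2, level(C)>=1
  process A: level=1
    A->B: in-degree(B)=0, level(B)=2, enqueue
    A->C: in-degree(C)=1, level(C)>=2
  process B: level=2
    B->C: in-degree(C)=0, level(C)=3, enqueue
  process C: level=3
All levels: A:1, B:2, C:3, D:0
max level = 3

Answer: 3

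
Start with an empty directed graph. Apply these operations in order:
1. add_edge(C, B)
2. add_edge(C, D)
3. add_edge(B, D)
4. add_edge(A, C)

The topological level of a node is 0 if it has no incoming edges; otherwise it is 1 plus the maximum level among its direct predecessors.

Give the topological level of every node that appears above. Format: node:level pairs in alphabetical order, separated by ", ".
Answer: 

Op 1: add_edge(C, B). Edges now: 1
Op 2: add_edge(C, D). Edges now: 2
Op 3: add_edge(B, D). Edges now: 3
Op 4: add_edge(A, C). Edges now: 4
Compute levels (Kahn BFS):
  sources (in-degree 0): A
  process A: level=0
    A->C: in-degree(C)=0, level(C)=1, enqueue
  process C: level=1
    C->B: in-degree(B)=0, level(B)=2, enqueue
    C->D: in-degree(D)=1, level(D)>=2
  process B: level=2
    B->D: in-degree(D)=0, level(D)=3, enqueue
  process D: level=3
All levels: A:0, B:2, C:1, D:3

Answer: A:0, B:2, C:1, D:3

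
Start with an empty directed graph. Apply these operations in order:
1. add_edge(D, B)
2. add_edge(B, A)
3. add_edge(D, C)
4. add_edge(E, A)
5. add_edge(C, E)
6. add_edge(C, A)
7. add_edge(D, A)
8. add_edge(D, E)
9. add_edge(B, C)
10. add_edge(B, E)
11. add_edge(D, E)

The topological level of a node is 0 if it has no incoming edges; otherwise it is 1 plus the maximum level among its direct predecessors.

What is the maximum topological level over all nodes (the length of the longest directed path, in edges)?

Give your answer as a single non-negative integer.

Op 1: add_edge(D, B). Edges now: 1
Op 2: add_edge(B, A). Edges now: 2
Op 3: add_edge(D, C). Edges now: 3
Op 4: add_edge(E, A). Edges now: 4
Op 5: add_edge(C, E). Edges now: 5
Op 6: add_edge(C, A). Edges now: 6
Op 7: add_edge(D, A). Edges now: 7
Op 8: add_edge(D, E). Edges now: 8
Op 9: add_edge(B, C). Edges now: 9
Op 10: add_edge(B, E). Edges now: 10
Op 11: add_edge(D, E) (duplicate, no change). Edges now: 10
Compute levels (Kahn BFS):
  sources (in-degree 0): D
  process D: level=0
    D->A: in-degree(A)=3, level(A)>=1
    D->B: in-degree(B)=0, level(B)=1, enqueue
    D->C: in-degree(C)=1, level(C)>=1
    D->E: in-degree(E)=2, level(E)>=1
  process B: level=1
    B->A: in-degree(A)=2, level(A)>=2
    B->C: in-degree(C)=0, level(C)=2, enqueue
    B->E: in-degree(E)=1, level(E)>=2
  process C: level=2
    C->A: in-degree(A)=1, level(A)>=3
    C->E: in-degree(E)=0, level(E)=3, enqueue
  process E: level=3
    E->A: in-degree(A)=0, level(A)=4, enqueue
  process A: level=4
All levels: A:4, B:1, C:2, D:0, E:3
max level = 4

Answer: 4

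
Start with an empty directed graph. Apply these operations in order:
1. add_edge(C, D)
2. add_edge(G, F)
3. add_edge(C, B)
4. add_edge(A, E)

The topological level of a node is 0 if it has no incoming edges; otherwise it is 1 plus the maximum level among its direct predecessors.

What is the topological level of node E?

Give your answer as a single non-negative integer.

Op 1: add_edge(C, D). Edges now: 1
Op 2: add_edge(G, F). Edges now: 2
Op 3: add_edge(C, B). Edges now: 3
Op 4: add_edge(A, E). Edges now: 4
Compute levels (Kahn BFS):
  sources (in-degree 0): A, C, G
  process A: level=0
    A->E: in-degree(E)=0, level(E)=1, enqueue
  process C: level=0
    C->B: in-degree(B)=0, level(B)=1, enqueue
    C->D: in-degree(D)=0, level(D)=1, enqueue
  process G: level=0
    G->F: in-degree(F)=0, level(F)=1, enqueue
  process E: level=1
  process B: level=1
  process D: level=1
  process F: level=1
All levels: A:0, B:1, C:0, D:1, E:1, F:1, G:0
level(E) = 1

Answer: 1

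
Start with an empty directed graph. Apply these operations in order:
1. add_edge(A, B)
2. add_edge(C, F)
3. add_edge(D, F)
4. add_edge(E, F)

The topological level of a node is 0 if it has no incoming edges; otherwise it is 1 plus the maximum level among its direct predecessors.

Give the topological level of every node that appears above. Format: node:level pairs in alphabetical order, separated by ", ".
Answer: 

Op 1: add_edge(A, B). Edges now: 1
Op 2: add_edge(C, F). Edges now: 2
Op 3: add_edge(D, F). Edges now: 3
Op 4: add_edge(E, F). Edges now: 4
Compute levels (Kahn BFS):
  sources (in-degree 0): A, C, D, E
  process A: level=0
    A->B: in-degree(B)=0, level(B)=1, enqueue
  process C: level=0
    C->F: in-degree(F)=2, level(F)>=1
  process D: level=0
    D->F: in-degree(F)=1, level(F)>=1
  process E: level=0
    E->F: in-degree(F)=0, level(F)=1, enqueue
  process B: level=1
  process F: level=1
All levels: A:0, B:1, C:0, D:0, E:0, F:1

Answer: A:0, B:1, C:0, D:0, E:0, F:1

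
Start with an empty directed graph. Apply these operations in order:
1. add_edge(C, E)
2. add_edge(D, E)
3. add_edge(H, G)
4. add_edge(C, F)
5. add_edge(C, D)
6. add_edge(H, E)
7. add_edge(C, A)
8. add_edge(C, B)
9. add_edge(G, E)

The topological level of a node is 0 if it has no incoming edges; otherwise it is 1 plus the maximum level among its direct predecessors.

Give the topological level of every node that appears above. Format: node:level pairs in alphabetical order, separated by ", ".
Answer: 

Op 1: add_edge(C, E). Edges now: 1
Op 2: add_edge(D, E). Edges now: 2
Op 3: add_edge(H, G). Edges now: 3
Op 4: add_edge(C, F). Edges now: 4
Op 5: add_edge(C, D). Edges now: 5
Op 6: add_edge(H, E). Edges now: 6
Op 7: add_edge(C, A). Edges now: 7
Op 8: add_edge(C, B). Edges now: 8
Op 9: add_edge(G, E). Edges now: 9
Compute levels (Kahn BFS):
  sources (in-degree 0): C, H
  process C: level=0
    C->A: in-degree(A)=0, level(A)=1, enqueue
    C->B: in-degree(B)=0, level(B)=1, enqueue
    C->D: in-degree(D)=0, level(D)=1, enqueue
    C->E: in-degree(E)=3, level(E)>=1
    C->F: in-degree(F)=0, level(F)=1, enqueue
  process H: level=0
    H->E: in-degree(E)=2, level(E)>=1
    H->G: in-degree(G)=0, level(G)=1, enqueue
  process A: level=1
  process B: level=1
  process D: level=1
    D->E: in-degree(E)=1, level(E)>=2
  process F: level=1
  process G: level=1
    G->E: in-degree(E)=0, level(E)=2, enqueue
  process E: level=2
All levels: A:1, B:1, C:0, D:1, E:2, F:1, G:1, H:0

Answer: A:1, B:1, C:0, D:1, E:2, F:1, G:1, H:0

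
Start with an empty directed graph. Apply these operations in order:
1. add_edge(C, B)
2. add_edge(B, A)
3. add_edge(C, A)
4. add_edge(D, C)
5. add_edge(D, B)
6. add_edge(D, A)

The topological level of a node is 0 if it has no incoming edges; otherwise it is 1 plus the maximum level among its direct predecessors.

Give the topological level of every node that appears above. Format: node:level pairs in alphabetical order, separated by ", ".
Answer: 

Op 1: add_edge(C, B). Edges now: 1
Op 2: add_edge(B, A). Edges now: 2
Op 3: add_edge(C, A). Edges now: 3
Op 4: add_edge(D, C). Edges now: 4
Op 5: add_edge(D, B). Edges now: 5
Op 6: add_edge(D, A). Edges now: 6
Compute levels (Kahn BFS):
  sources (in-degree 0): D
  process D: level=0
    D->A: in-degree(A)=2, level(A)>=1
    D->B: in-degree(B)=1, level(B)>=1
    D->C: in-degree(C)=0, level(C)=1, enqueue
  process C: level=1
    C->A: in-degree(A)=1, level(A)>=2
    C->B: in-degree(B)=0, level(B)=2, enqueue
  process B: level=2
    B->A: in-degree(A)=0, level(A)=3, enqueue
  process A: level=3
All levels: A:3, B:2, C:1, D:0

Answer: A:3, B:2, C:1, D:0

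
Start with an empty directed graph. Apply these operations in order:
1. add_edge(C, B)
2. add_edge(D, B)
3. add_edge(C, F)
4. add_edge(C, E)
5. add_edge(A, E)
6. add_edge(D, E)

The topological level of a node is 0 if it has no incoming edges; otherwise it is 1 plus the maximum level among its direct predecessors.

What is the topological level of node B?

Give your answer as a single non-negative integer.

Op 1: add_edge(C, B). Edges now: 1
Op 2: add_edge(D, B). Edges now: 2
Op 3: add_edge(C, F). Edges now: 3
Op 4: add_edge(C, E). Edges now: 4
Op 5: add_edge(A, E). Edges now: 5
Op 6: add_edge(D, E). Edges now: 6
Compute levels (Kahn BFS):
  sources (in-degree 0): A, C, D
  process A: level=0
    A->E: in-degree(E)=2, level(E)>=1
  process C: level=0
    C->B: in-degree(B)=1, level(B)>=1
    C->E: in-degree(E)=1, level(E)>=1
    C->F: in-degree(F)=0, level(F)=1, enqueue
  process D: level=0
    D->B: in-degree(B)=0, level(B)=1, enqueue
    D->E: in-degree(E)=0, level(E)=1, enqueue
  process F: level=1
  process B: level=1
  process E: level=1
All levels: A:0, B:1, C:0, D:0, E:1, F:1
level(B) = 1

Answer: 1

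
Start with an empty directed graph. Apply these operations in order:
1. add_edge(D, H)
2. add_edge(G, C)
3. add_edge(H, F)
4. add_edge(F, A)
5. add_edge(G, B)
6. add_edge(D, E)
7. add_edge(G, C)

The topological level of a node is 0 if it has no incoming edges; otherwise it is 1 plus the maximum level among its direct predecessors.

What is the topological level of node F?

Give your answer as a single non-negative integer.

Answer: 2

Derivation:
Op 1: add_edge(D, H). Edges now: 1
Op 2: add_edge(G, C). Edges now: 2
Op 3: add_edge(H, F). Edges now: 3
Op 4: add_edge(F, A). Edges now: 4
Op 5: add_edge(G, B). Edges now: 5
Op 6: add_edge(D, E). Edges now: 6
Op 7: add_edge(G, C) (duplicate, no change). Edges now: 6
Compute levels (Kahn BFS):
  sources (in-degree 0): D, G
  process D: level=0
    D->E: in-degree(E)=0, level(E)=1, enqueue
    D->H: in-degree(H)=0, level(H)=1, enqueue
  process G: level=0
    G->B: in-degree(B)=0, level(B)=1, enqueue
    G->C: in-degree(C)=0, level(C)=1, enqueue
  process E: level=1
  process H: level=1
    H->F: in-degree(F)=0, level(F)=2, enqueue
  process B: level=1
  process C: level=1
  process F: level=2
    F->A: in-degree(A)=0, level(A)=3, enqueue
  process A: level=3
All levels: A:3, B:1, C:1, D:0, E:1, F:2, G:0, H:1
level(F) = 2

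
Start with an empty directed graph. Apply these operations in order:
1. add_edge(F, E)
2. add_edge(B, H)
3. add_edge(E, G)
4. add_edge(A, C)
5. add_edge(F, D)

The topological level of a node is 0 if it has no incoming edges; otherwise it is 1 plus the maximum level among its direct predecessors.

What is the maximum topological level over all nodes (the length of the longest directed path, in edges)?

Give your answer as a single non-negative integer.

Answer: 2

Derivation:
Op 1: add_edge(F, E). Edges now: 1
Op 2: add_edge(B, H). Edges now: 2
Op 3: add_edge(E, G). Edges now: 3
Op 4: add_edge(A, C). Edges now: 4
Op 5: add_edge(F, D). Edges now: 5
Compute levels (Kahn BFS):
  sources (in-degree 0): A, B, F
  process A: level=0
    A->C: in-degree(C)=0, level(C)=1, enqueue
  process B: level=0
    B->H: in-degree(H)=0, level(H)=1, enqueue
  process F: level=0
    F->D: in-degree(D)=0, level(D)=1, enqueue
    F->E: in-degree(E)=0, level(E)=1, enqueue
  process C: level=1
  process H: level=1
  process D: level=1
  process E: level=1
    E->G: in-degree(G)=0, level(G)=2, enqueue
  process G: level=2
All levels: A:0, B:0, C:1, D:1, E:1, F:0, G:2, H:1
max level = 2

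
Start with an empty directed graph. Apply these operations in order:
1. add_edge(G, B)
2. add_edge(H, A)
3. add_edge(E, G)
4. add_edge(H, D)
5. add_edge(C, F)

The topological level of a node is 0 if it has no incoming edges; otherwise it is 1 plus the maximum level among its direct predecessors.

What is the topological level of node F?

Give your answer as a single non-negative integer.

Op 1: add_edge(G, B). Edges now: 1
Op 2: add_edge(H, A). Edges now: 2
Op 3: add_edge(E, G). Edges now: 3
Op 4: add_edge(H, D). Edges now: 4
Op 5: add_edge(C, F). Edges now: 5
Compute levels (Kahn BFS):
  sources (in-degree 0): C, E, H
  process C: level=0
    C->F: in-degree(F)=0, level(F)=1, enqueue
  process E: level=0
    E->G: in-degree(G)=0, level(G)=1, enqueue
  process H: level=0
    H->A: in-degree(A)=0, level(A)=1, enqueue
    H->D: in-degree(D)=0, level(D)=1, enqueue
  process F: level=1
  process G: level=1
    G->B: in-degree(B)=0, level(B)=2, enqueue
  process A: level=1
  process D: level=1
  process B: level=2
All levels: A:1, B:2, C:0, D:1, E:0, F:1, G:1, H:0
level(F) = 1

Answer: 1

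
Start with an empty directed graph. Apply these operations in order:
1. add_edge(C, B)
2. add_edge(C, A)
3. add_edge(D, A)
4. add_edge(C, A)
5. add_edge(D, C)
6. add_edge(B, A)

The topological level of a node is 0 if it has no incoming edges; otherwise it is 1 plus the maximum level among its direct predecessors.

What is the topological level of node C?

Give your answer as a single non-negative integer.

Answer: 1

Derivation:
Op 1: add_edge(C, B). Edges now: 1
Op 2: add_edge(C, A). Edges now: 2
Op 3: add_edge(D, A). Edges now: 3
Op 4: add_edge(C, A) (duplicate, no change). Edges now: 3
Op 5: add_edge(D, C). Edges now: 4
Op 6: add_edge(B, A). Edges now: 5
Compute levels (Kahn BFS):
  sources (in-degree 0): D
  process D: level=0
    D->A: in-degree(A)=2, level(A)>=1
    D->C: in-degree(C)=0, level(C)=1, enqueue
  process C: level=1
    C->A: in-degree(A)=1, level(A)>=2
    C->B: in-degree(B)=0, level(B)=2, enqueue
  process B: level=2
    B->A: in-degree(A)=0, level(A)=3, enqueue
  process A: level=3
All levels: A:3, B:2, C:1, D:0
level(C) = 1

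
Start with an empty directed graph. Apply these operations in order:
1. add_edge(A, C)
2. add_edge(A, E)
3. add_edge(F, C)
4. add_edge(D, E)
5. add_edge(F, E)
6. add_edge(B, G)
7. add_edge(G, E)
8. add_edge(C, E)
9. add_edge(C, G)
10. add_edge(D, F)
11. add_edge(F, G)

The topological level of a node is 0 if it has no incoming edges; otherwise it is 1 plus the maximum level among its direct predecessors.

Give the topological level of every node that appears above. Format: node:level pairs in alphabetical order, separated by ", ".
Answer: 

Op 1: add_edge(A, C). Edges now: 1
Op 2: add_edge(A, E). Edges now: 2
Op 3: add_edge(F, C). Edges now: 3
Op 4: add_edge(D, E). Edges now: 4
Op 5: add_edge(F, E). Edges now: 5
Op 6: add_edge(B, G). Edges now: 6
Op 7: add_edge(G, E). Edges now: 7
Op 8: add_edge(C, E). Edges now: 8
Op 9: add_edge(C, G). Edges now: 9
Op 10: add_edge(D, F). Edges now: 10
Op 11: add_edge(F, G). Edges now: 11
Compute levels (Kahn BFS):
  sources (in-degree 0): A, B, D
  process A: level=0
    A->C: in-degree(C)=1, level(C)>=1
    A->E: in-degree(E)=4, level(E)>=1
  process B: level=0
    B->G: in-degree(G)=2, level(G)>=1
  process D: level=0
    D->E: in-degree(E)=3, level(E)>=1
    D->F: in-degree(F)=0, level(F)=1, enqueue
  process F: level=1
    F->C: in-degree(C)=0, level(C)=2, enqueue
    F->E: in-degree(E)=2, level(E)>=2
    F->G: in-degree(G)=1, level(G)>=2
  process C: level=2
    C->E: in-degree(E)=1, level(E)>=3
    C->G: in-degree(G)=0, level(G)=3, enqueue
  process G: level=3
    G->E: in-degree(E)=0, level(E)=4, enqueue
  process E: level=4
All levels: A:0, B:0, C:2, D:0, E:4, F:1, G:3

Answer: A:0, B:0, C:2, D:0, E:4, F:1, G:3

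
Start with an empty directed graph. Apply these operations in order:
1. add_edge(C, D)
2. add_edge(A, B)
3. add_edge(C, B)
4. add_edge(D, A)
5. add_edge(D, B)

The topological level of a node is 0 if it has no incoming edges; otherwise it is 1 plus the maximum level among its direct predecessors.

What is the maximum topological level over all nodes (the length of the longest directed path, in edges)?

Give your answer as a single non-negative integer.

Op 1: add_edge(C, D). Edges now: 1
Op 2: add_edge(A, B). Edges now: 2
Op 3: add_edge(C, B). Edges now: 3
Op 4: add_edge(D, A). Edges now: 4
Op 5: add_edge(D, B). Edges now: 5
Compute levels (Kahn BFS):
  sources (in-degree 0): C
  process C: level=0
    C->B: in-degree(B)=2, level(B)>=1
    C->D: in-degree(D)=0, level(D)=1, enqueue
  process D: level=1
    D->A: in-degree(A)=0, level(A)=2, enqueue
    D->B: in-degree(B)=1, level(B)>=2
  process A: level=2
    A->B: in-degree(B)=0, level(B)=3, enqueue
  process B: level=3
All levels: A:2, B:3, C:0, D:1
max level = 3

Answer: 3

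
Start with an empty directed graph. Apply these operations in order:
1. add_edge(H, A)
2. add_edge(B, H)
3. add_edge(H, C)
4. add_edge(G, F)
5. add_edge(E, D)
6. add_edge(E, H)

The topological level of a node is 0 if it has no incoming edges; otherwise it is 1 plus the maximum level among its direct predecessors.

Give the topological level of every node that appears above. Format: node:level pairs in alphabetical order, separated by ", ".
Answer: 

Op 1: add_edge(H, A). Edges now: 1
Op 2: add_edge(B, H). Edges now: 2
Op 3: add_edge(H, C). Edges now: 3
Op 4: add_edge(G, F). Edges now: 4
Op 5: add_edge(E, D). Edges now: 5
Op 6: add_edge(E, H). Edges now: 6
Compute levels (Kahn BFS):
  sources (in-degree 0): B, E, G
  process B: level=0
    B->H: in-degree(H)=1, level(H)>=1
  process E: level=0
    E->D: in-degree(D)=0, level(D)=1, enqueue
    E->H: in-degree(H)=0, level(H)=1, enqueue
  process G: level=0
    G->F: in-degree(F)=0, level(F)=1, enqueue
  process D: level=1
  process H: level=1
    H->A: in-degree(A)=0, level(A)=2, enqueue
    H->C: in-degree(C)=0, level(C)=2, enqueue
  process F: level=1
  process A: level=2
  process C: level=2
All levels: A:2, B:0, C:2, D:1, E:0, F:1, G:0, H:1

Answer: A:2, B:0, C:2, D:1, E:0, F:1, G:0, H:1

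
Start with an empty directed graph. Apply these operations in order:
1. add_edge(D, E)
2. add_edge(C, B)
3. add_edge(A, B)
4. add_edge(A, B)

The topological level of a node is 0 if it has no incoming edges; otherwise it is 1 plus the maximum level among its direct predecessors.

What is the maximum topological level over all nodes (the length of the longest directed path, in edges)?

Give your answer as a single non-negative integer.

Op 1: add_edge(D, E). Edges now: 1
Op 2: add_edge(C, B). Edges now: 2
Op 3: add_edge(A, B). Edges now: 3
Op 4: add_edge(A, B) (duplicate, no change). Edges now: 3
Compute levels (Kahn BFS):
  sources (in-degree 0): A, C, D
  process A: level=0
    A->B: in-degree(B)=1, level(B)>=1
  process C: level=0
    C->B: in-degree(B)=0, level(B)=1, enqueue
  process D: level=0
    D->E: in-degree(E)=0, level(E)=1, enqueue
  process B: level=1
  process E: level=1
All levels: A:0, B:1, C:0, D:0, E:1
max level = 1

Answer: 1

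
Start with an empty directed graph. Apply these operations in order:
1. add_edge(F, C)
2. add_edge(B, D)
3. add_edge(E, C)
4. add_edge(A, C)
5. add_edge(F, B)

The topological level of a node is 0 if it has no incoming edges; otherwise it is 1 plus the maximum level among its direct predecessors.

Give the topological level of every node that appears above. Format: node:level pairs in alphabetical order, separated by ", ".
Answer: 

Op 1: add_edge(F, C). Edges now: 1
Op 2: add_edge(B, D). Edges now: 2
Op 3: add_edge(E, C). Edges now: 3
Op 4: add_edge(A, C). Edges now: 4
Op 5: add_edge(F, B). Edges now: 5
Compute levels (Kahn BFS):
  sources (in-degree 0): A, E, F
  process A: level=0
    A->C: in-degree(C)=2, level(C)>=1
  process E: level=0
    E->C: in-degree(C)=1, level(C)>=1
  process F: level=0
    F->B: in-degree(B)=0, level(B)=1, enqueue
    F->C: in-degree(C)=0, level(C)=1, enqueue
  process B: level=1
    B->D: in-degree(D)=0, level(D)=2, enqueue
  process C: level=1
  process D: level=2
All levels: A:0, B:1, C:1, D:2, E:0, F:0

Answer: A:0, B:1, C:1, D:2, E:0, F:0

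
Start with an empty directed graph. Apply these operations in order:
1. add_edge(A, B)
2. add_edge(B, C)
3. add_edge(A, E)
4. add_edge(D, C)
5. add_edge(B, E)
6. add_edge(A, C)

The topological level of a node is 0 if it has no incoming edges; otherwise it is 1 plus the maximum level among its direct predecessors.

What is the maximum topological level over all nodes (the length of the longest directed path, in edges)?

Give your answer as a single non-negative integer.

Answer: 2

Derivation:
Op 1: add_edge(A, B). Edges now: 1
Op 2: add_edge(B, C). Edges now: 2
Op 3: add_edge(A, E). Edges now: 3
Op 4: add_edge(D, C). Edges now: 4
Op 5: add_edge(B, E). Edges now: 5
Op 6: add_edge(A, C). Edges now: 6
Compute levels (Kahn BFS):
  sources (in-degree 0): A, D
  process A: level=0
    A->B: in-degree(B)=0, level(B)=1, enqueue
    A->C: in-degree(C)=2, level(C)>=1
    A->E: in-degree(E)=1, level(E)>=1
  process D: level=0
    D->C: in-degree(C)=1, level(C)>=1
  process B: level=1
    B->C: in-degree(C)=0, level(C)=2, enqueue
    B->E: in-degree(E)=0, level(E)=2, enqueue
  process C: level=2
  process E: level=2
All levels: A:0, B:1, C:2, D:0, E:2
max level = 2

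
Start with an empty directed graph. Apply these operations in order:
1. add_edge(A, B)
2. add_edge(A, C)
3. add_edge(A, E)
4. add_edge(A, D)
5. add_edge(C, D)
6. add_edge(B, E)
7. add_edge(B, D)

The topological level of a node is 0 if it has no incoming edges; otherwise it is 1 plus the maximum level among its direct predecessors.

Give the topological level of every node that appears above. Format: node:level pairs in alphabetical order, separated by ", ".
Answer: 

Op 1: add_edge(A, B). Edges now: 1
Op 2: add_edge(A, C). Edges now: 2
Op 3: add_edge(A, E). Edges now: 3
Op 4: add_edge(A, D). Edges now: 4
Op 5: add_edge(C, D). Edges now: 5
Op 6: add_edge(B, E). Edges now: 6
Op 7: add_edge(B, D). Edges now: 7
Compute levels (Kahn BFS):
  sources (in-degree 0): A
  process A: level=0
    A->B: in-degree(B)=0, level(B)=1, enqueue
    A->C: in-degree(C)=0, level(C)=1, enqueue
    A->D: in-degree(D)=2, level(D)>=1
    A->E: in-degree(E)=1, level(E)>=1
  process B: level=1
    B->D: in-degree(D)=1, level(D)>=2
    B->E: in-degree(E)=0, level(E)=2, enqueue
  process C: level=1
    C->D: in-degree(D)=0, level(D)=2, enqueue
  process E: level=2
  process D: level=2
All levels: A:0, B:1, C:1, D:2, E:2

Answer: A:0, B:1, C:1, D:2, E:2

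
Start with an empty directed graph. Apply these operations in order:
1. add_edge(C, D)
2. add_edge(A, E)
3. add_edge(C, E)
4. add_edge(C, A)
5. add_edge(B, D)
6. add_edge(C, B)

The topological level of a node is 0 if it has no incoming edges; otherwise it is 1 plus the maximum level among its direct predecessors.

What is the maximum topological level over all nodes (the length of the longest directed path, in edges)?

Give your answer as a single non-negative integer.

Answer: 2

Derivation:
Op 1: add_edge(C, D). Edges now: 1
Op 2: add_edge(A, E). Edges now: 2
Op 3: add_edge(C, E). Edges now: 3
Op 4: add_edge(C, A). Edges now: 4
Op 5: add_edge(B, D). Edges now: 5
Op 6: add_edge(C, B). Edges now: 6
Compute levels (Kahn BFS):
  sources (in-degree 0): C
  process C: level=0
    C->A: in-degree(A)=0, level(A)=1, enqueue
    C->B: in-degree(B)=0, level(B)=1, enqueue
    C->D: in-degree(D)=1, level(D)>=1
    C->E: in-degree(E)=1, level(E)>=1
  process A: level=1
    A->E: in-degree(E)=0, level(E)=2, enqueue
  process B: level=1
    B->D: in-degree(D)=0, level(D)=2, enqueue
  process E: level=2
  process D: level=2
All levels: A:1, B:1, C:0, D:2, E:2
max level = 2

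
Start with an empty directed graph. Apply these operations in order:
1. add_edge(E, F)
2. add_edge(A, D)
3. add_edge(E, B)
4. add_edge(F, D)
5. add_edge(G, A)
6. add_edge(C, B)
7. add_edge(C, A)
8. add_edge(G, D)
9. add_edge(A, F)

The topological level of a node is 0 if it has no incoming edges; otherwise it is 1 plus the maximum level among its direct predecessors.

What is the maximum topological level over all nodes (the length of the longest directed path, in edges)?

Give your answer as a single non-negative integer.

Answer: 3

Derivation:
Op 1: add_edge(E, F). Edges now: 1
Op 2: add_edge(A, D). Edges now: 2
Op 3: add_edge(E, B). Edges now: 3
Op 4: add_edge(F, D). Edges now: 4
Op 5: add_edge(G, A). Edges now: 5
Op 6: add_edge(C, B). Edges now: 6
Op 7: add_edge(C, A). Edges now: 7
Op 8: add_edge(G, D). Edges now: 8
Op 9: add_edge(A, F). Edges now: 9
Compute levels (Kahn BFS):
  sources (in-degree 0): C, E, G
  process C: level=0
    C->A: in-degree(A)=1, level(A)>=1
    C->B: in-degree(B)=1, level(B)>=1
  process E: level=0
    E->B: in-degree(B)=0, level(B)=1, enqueue
    E->F: in-degree(F)=1, level(F)>=1
  process G: level=0
    G->A: in-degree(A)=0, level(A)=1, enqueue
    G->D: in-degree(D)=2, level(D)>=1
  process B: level=1
  process A: level=1
    A->D: in-degree(D)=1, level(D)>=2
    A->F: in-degree(F)=0, level(F)=2, enqueue
  process F: level=2
    F->D: in-degree(D)=0, level(D)=3, enqueue
  process D: level=3
All levels: A:1, B:1, C:0, D:3, E:0, F:2, G:0
max level = 3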